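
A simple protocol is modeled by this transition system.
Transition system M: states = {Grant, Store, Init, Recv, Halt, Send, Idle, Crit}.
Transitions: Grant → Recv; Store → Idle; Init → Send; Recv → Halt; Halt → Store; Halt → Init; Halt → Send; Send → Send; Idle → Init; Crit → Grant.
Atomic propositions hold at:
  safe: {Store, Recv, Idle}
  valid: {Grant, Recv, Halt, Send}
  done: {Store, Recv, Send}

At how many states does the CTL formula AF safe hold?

AF safe: least fixpoint, start Z0 = {Store, Recv, Idle}, add states with every successor in Z. Z1 = {Grant, Store, Recv, Idle}; Z2 = {Grant, Store, Recv, Idle, Crit}; fixed.
Sat(AF safe) = {Grant, Store, Recv, Idle, Crit}
|Sat(AF safe)| = |{Grant, Store, Recv, Idle, Crit}| = 5.

5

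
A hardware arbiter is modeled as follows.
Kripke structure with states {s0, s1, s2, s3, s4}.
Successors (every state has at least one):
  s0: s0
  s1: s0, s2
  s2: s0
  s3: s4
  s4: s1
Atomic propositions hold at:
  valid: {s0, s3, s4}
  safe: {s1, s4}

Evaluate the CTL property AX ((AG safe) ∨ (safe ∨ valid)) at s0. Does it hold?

Yes

AG safe: greatest fixpoint, start Z0 = {s1, s4}, keep only states in Sat with every successor in Z. Z1 = {s4}; Z2 = ∅; fixed.
Sat(AG safe) = ∅
Sat(safe ∨ valid) = {s0, s1, s3, s4}
Sat((AG safe) ∨ (safe ∨ valid)) = {s0, s1, s3, s4}
Sat(AX ((AG safe) ∨ (safe ∨ valid))) = {s : every successor in {s0, s1, s3, s4}} = {s0, s2, s3, s4}
s0 ∈ Sat(AX ((AG safe) ∨ (safe ∨ valid))) = {s0, s2, s3, s4}, so the formula holds at s0.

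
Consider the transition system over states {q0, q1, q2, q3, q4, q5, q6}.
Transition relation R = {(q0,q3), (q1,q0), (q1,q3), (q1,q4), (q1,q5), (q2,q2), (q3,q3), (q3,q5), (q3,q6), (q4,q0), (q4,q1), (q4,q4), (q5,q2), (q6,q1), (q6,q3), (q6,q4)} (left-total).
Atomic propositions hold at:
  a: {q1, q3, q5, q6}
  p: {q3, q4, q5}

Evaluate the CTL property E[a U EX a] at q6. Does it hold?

Yes

Sat(EX a) = {s : some successor in {q1, q3, q5, q6}} = {q0, q1, q3, q4, q6}
E[a U EX a]: least fixpoint, start Z0 = Sat(EX a) = {q0, q1, q3, q4, q6}, add states in Sat(a) with some successor in Z. Already a fixed point.
Sat(E[a U EX a]) = {q0, q1, q3, q4, q6}
q6 ∈ Sat(E[a U EX a]) = {q0, q1, q3, q4, q6}, so the formula holds at q6.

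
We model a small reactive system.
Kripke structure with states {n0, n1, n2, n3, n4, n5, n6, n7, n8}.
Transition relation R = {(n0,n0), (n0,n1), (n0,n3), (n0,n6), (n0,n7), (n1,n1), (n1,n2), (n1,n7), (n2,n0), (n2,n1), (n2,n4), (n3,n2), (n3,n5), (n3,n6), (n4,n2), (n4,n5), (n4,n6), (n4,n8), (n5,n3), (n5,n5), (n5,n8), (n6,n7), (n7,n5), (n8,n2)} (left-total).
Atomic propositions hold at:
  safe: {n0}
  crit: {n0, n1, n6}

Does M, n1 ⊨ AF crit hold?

Yes

AF crit: least fixpoint, start Z0 = {n0, n1, n6}, add states with every successor in Z. Already a fixed point.
Sat(AF crit) = {n0, n1, n6}
n1 ∈ Sat(AF crit) = {n0, n1, n6}, so the formula holds at n1.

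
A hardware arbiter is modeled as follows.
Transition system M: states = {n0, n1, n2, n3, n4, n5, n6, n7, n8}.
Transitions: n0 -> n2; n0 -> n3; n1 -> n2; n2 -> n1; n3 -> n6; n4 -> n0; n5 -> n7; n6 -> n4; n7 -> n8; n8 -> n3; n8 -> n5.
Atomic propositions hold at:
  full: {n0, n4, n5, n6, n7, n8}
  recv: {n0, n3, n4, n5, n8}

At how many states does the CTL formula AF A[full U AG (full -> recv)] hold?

Sat(full -> recv) = {n0, n1, n2, n3, n4, n5, n8}
AG (full -> recv): greatest fixpoint, start Z0 = {n0, n1, n2, n3, n4, n5, n8}, keep only states in Sat with every successor in Z. Z1 = {n0, n1, n2, n4, n8}; Z2 = {n1, n2, n4}; Z3 = {n1, n2}; fixed.
Sat(AG (full -> recv)) = {n1, n2}
A[full U AG (full -> recv)]: least fixpoint, start Z0 = Sat(AG (full -> recv)) = {n1, n2}, add states in Sat(full) with every successor in Z. Already a fixed point.
Sat(A[full U AG (full -> recv)]) = {n1, n2}
AF A[full U AG (full -> recv)]: least fixpoint, start Z0 = {n1, n2}, add states with every successor in Z. Already a fixed point.
Sat(AF A[full U AG (full -> recv)]) = {n1, n2}
|Sat(AF A[full U AG (full -> recv)])| = |{n1, n2}| = 2.

2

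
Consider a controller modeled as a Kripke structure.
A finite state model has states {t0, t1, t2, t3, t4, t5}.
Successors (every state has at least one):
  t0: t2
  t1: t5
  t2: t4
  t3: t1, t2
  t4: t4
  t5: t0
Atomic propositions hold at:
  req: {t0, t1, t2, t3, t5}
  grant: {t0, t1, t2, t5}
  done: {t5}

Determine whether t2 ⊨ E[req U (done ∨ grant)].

Yes

Sat(done ∨ grant) = {t0, t1, t2, t5}
E[req U (done ∨ grant)]: least fixpoint, start Z0 = Sat((done ∨ grant)) = {t0, t1, t2, t5}, add states in Sat(req) with some successor in Z. Z1 = {t0, t1, t2, t3, t5}; fixed.
Sat(E[req U (done ∨ grant)]) = {t0, t1, t2, t3, t5}
t2 ∈ Sat(E[req U (done ∨ grant)]) = {t0, t1, t2, t3, t5}, so the formula holds at t2.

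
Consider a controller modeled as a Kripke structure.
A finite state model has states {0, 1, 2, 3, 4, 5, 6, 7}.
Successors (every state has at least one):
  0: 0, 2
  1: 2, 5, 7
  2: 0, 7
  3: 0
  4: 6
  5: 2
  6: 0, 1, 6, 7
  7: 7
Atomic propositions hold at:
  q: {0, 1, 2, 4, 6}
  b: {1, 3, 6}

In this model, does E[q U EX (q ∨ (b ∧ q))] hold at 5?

Yes

Sat(b ∧ q) = {1, 6}
Sat(q ∨ (b ∧ q)) = {0, 1, 2, 4, 6}
Sat(EX (q ∨ (b ∧ q))) = {s : some successor in {0, 1, 2, 4, 6}} = {0, 1, 2, 3, 4, 5, 6}
E[q U EX (q ∨ (b ∧ q))]: least fixpoint, start Z0 = Sat(EX (q ∨ (b ∧ q))) = {0, 1, 2, 3, 4, 5, 6}, add states in Sat(q) with some successor in Z. Already a fixed point.
Sat(E[q U EX (q ∨ (b ∧ q))]) = {0, 1, 2, 3, 4, 5, 6}
5 ∈ Sat(E[q U EX (q ∨ (b ∧ q))]) = {0, 1, 2, 3, 4, 5, 6}, so the formula holds at 5.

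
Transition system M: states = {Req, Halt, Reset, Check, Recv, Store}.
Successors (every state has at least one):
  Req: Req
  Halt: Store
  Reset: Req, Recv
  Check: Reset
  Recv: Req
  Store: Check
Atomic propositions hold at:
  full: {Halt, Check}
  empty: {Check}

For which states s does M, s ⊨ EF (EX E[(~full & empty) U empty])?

Sat(~full) = {Req, Reset, Recv, Store}
Sat(~full & empty) = ∅
E[(~full & empty) U empty]: least fixpoint, start Z0 = Sat(empty) = {Check}, add states in Sat(~full & empty) with some successor in Z. Already a fixed point.
Sat(E[(~full & empty) U empty]) = {Check}
Sat(EX E[(~full & empty) U empty]) = {s : some successor in {Check}} = {Store}
EF (EX E[(~full & empty) U empty]): least fixpoint, start Z0 = {Store}, add states with some successor in Z. Z1 = {Halt, Store}; fixed.
Sat(EF (EX E[(~full & empty) U empty])) = {Halt, Store}

{Halt, Store}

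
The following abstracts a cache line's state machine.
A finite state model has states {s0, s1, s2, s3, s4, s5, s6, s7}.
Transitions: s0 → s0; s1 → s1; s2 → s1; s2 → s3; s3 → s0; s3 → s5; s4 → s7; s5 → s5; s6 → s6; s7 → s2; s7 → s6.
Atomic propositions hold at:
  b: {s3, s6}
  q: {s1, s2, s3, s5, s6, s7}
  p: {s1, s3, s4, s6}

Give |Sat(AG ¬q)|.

Sat(¬q) = {s0, s4}
AG ¬q: greatest fixpoint, start Z0 = {s0, s4}, keep only states in Sat with every successor in Z. Z1 = {s0}; fixed.
Sat(AG ¬q) = {s0}
|Sat(AG ¬q)| = |{s0}| = 1.

1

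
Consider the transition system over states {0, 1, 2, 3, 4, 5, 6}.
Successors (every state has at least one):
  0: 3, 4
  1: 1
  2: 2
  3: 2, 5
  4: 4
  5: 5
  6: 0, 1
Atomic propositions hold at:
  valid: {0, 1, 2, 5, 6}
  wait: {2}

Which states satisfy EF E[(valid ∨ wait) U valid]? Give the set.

{0, 1, 2, 3, 5, 6}

Sat(valid ∨ wait) = {0, 1, 2, 5, 6}
E[(valid ∨ wait) U valid]: least fixpoint, start Z0 = Sat(valid) = {0, 1, 2, 5, 6}, add states in Sat(valid ∨ wait) with some successor in Z. Already a fixed point.
Sat(E[(valid ∨ wait) U valid]) = {0, 1, 2, 5, 6}
EF E[(valid ∨ wait) U valid]: least fixpoint, start Z0 = {0, 1, 2, 5, 6}, add states with some successor in Z. Z1 = {0, 1, 2, 3, 5, 6}; fixed.
Sat(EF E[(valid ∨ wait) U valid]) = {0, 1, 2, 3, 5, 6}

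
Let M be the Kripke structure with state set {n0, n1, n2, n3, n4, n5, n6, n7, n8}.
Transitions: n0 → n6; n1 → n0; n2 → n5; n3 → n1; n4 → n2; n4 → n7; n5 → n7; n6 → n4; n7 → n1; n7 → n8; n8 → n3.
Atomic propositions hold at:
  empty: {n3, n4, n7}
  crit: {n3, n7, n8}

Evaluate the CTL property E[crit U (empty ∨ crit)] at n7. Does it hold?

Sat(empty ∨ crit) = {n3, n4, n7, n8}
E[crit U (empty ∨ crit)]: least fixpoint, start Z0 = Sat((empty ∨ crit)) = {n3, n4, n7, n8}, add states in Sat(crit) with some successor in Z. Already a fixed point.
Sat(E[crit U (empty ∨ crit)]) = {n3, n4, n7, n8}
n7 ∈ Sat(E[crit U (empty ∨ crit)]) = {n3, n4, n7, n8}, so the formula holds at n7.

Yes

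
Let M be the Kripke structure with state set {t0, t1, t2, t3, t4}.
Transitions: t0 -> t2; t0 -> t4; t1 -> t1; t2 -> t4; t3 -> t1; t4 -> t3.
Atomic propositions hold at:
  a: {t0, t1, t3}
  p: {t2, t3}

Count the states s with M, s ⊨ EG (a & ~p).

1

Sat(~p) = {t0, t1, t4}
Sat(a & ~p) = {t0, t1}
EG (a & ~p): greatest fixpoint, start Z0 = {t0, t1}, keep only states in Sat with some successor in Z. Z1 = {t1}; fixed.
Sat(EG (a & ~p)) = {t1}
|Sat(EG (a & ~p))| = |{t1}| = 1.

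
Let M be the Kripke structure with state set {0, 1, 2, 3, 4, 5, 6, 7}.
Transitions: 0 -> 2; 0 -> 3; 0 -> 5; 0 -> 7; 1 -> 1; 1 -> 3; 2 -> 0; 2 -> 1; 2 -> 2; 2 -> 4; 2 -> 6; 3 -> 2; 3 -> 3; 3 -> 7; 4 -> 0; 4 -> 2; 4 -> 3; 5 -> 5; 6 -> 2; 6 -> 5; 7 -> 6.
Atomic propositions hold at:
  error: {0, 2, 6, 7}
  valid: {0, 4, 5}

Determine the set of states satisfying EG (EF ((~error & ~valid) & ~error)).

Sat(~error) = {1, 3, 4, 5}
Sat(~valid) = {1, 2, 3, 6, 7}
Sat(~error & ~valid) = {1, 3}
Sat((~error & ~valid) & ~error) = {1, 3}
EF ((~error & ~valid) & ~error): least fixpoint, start Z0 = {1, 3}, add states with some successor in Z. Z1 = {0, 1, 2, 3, 4}; Z2 = {0, 1, 2, 3, 4, 6}; Z3 = {0, 1, 2, 3, 4, 6, 7}; fixed.
Sat(EF ((~error & ~valid) & ~error)) = {0, 1, 2, 3, 4, 6, 7}
EG (EF ((~error & ~valid) & ~error)): greatest fixpoint, start Z0 = {0, 1, 2, 3, 4, 6, 7}, keep only states in Sat with some successor in Z. Already a fixed point.
Sat(EG (EF ((~error & ~valid) & ~error))) = {0, 1, 2, 3, 4, 6, 7}

{0, 1, 2, 3, 4, 6, 7}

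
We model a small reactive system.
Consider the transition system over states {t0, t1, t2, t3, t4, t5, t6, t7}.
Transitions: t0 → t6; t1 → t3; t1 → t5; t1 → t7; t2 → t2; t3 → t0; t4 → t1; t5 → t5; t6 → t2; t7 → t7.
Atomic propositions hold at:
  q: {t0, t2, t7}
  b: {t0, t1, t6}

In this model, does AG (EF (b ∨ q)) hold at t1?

No

Sat(b ∨ q) = {t0, t1, t2, t6, t7}
EF (b ∨ q): least fixpoint, start Z0 = {t0, t1, t2, t6, t7}, add states with some successor in Z. Z1 = {t0, t1, t2, t3, t4, t6, t7}; fixed.
Sat(EF (b ∨ q)) = {t0, t1, t2, t3, t4, t6, t7}
AG (EF (b ∨ q)): greatest fixpoint, start Z0 = {t0, t1, t2, t3, t4, t6, t7}, keep only states in Sat with every successor in Z. Z1 = {t0, t2, t3, t4, t6, t7}; Z2 = {t0, t2, t3, t6, t7}; fixed.
Sat(AG (EF (b ∨ q))) = {t0, t2, t3, t6, t7}
t1 ∉ Sat(AG (EF (b ∨ q))) = {t0, t2, t3, t6, t7}, so the formula does not hold at t1.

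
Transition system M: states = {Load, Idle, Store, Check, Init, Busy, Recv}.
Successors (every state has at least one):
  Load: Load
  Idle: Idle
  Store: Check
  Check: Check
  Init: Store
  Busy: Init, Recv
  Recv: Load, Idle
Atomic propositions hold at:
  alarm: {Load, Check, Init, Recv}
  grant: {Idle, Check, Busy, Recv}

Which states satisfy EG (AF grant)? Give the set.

{Idle, Store, Check, Init, Busy, Recv}

AF grant: least fixpoint, start Z0 = {Idle, Check, Busy, Recv}, add states with every successor in Z. Z1 = {Idle, Store, Check, Busy, Recv}; Z2 = {Idle, Store, Check, Init, Busy, Recv}; fixed.
Sat(AF grant) = {Idle, Store, Check, Init, Busy, Recv}
EG (AF grant): greatest fixpoint, start Z0 = {Idle, Store, Check, Init, Busy, Recv}, keep only states in Sat with some successor in Z. Already a fixed point.
Sat(EG (AF grant)) = {Idle, Store, Check, Init, Busy, Recv}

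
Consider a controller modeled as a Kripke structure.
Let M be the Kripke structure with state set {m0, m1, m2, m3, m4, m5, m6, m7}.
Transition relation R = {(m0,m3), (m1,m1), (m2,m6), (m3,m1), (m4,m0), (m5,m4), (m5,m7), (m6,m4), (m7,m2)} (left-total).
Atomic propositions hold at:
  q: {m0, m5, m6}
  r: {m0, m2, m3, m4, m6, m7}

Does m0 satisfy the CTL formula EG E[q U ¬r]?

Sat(¬r) = {m1, m5}
E[q U ¬r]: least fixpoint, start Z0 = Sat(¬r) = {m1, m5}, add states in Sat(q) with some successor in Z. Already a fixed point.
Sat(E[q U ¬r]) = {m1, m5}
EG E[q U ¬r]: greatest fixpoint, start Z0 = {m1, m5}, keep only states in Sat with some successor in Z. Z1 = {m1}; fixed.
Sat(EG E[q U ¬r]) = {m1}
m0 ∉ Sat(EG E[q U ¬r]) = {m1}, so the formula does not hold at m0.

No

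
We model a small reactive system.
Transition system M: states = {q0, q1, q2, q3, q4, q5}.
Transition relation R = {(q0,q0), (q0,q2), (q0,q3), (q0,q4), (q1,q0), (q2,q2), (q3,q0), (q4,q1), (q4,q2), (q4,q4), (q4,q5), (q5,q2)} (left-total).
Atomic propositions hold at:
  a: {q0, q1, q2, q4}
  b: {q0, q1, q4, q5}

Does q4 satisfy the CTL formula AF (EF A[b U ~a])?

Yes

Sat(~a) = {q3, q5}
A[b U ~a]: least fixpoint, start Z0 = Sat(~a) = {q3, q5}, add states in Sat(b) with every successor in Z. Already a fixed point.
Sat(A[b U ~a]) = {q3, q5}
EF A[b U ~a]: least fixpoint, start Z0 = {q3, q5}, add states with some successor in Z. Z1 = {q0, q3, q4, q5}; Z2 = {q0, q1, q3, q4, q5}; fixed.
Sat(EF A[b U ~a]) = {q0, q1, q3, q4, q5}
AF (EF A[b U ~a]): least fixpoint, start Z0 = {q0, q1, q3, q4, q5}, add states with every successor in Z. Already a fixed point.
Sat(AF (EF A[b U ~a])) = {q0, q1, q3, q4, q5}
q4 ∈ Sat(AF (EF A[b U ~a])) = {q0, q1, q3, q4, q5}, so the formula holds at q4.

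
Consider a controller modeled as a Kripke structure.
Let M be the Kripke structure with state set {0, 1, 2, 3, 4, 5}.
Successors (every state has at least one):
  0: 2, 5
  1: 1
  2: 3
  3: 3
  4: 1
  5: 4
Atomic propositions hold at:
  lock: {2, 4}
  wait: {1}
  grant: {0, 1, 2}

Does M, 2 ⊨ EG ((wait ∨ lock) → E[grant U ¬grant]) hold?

Yes

Sat(wait ∨ lock) = {1, 2, 4}
Sat(¬grant) = {3, 4, 5}
E[grant U ¬grant]: least fixpoint, start Z0 = Sat(¬grant) = {3, 4, 5}, add states in Sat(grant) with some successor in Z. Z1 = {0, 2, 3, 4, 5}; fixed.
Sat(E[grant U ¬grant]) = {0, 2, 3, 4, 5}
Sat((wait ∨ lock) → E[grant U ¬grant]) = {0, 2, 3, 4, 5}
EG ((wait ∨ lock) → E[grant U ¬grant]): greatest fixpoint, start Z0 = {0, 2, 3, 4, 5}, keep only states in Sat with some successor in Z. Z1 = {0, 2, 3, 5}; Z2 = {0, 2, 3}; fixed.
Sat(EG ((wait ∨ lock) → E[grant U ¬grant])) = {0, 2, 3}
2 ∈ Sat(EG ((wait ∨ lock) → E[grant U ¬grant])) = {0, 2, 3}, so the formula holds at 2.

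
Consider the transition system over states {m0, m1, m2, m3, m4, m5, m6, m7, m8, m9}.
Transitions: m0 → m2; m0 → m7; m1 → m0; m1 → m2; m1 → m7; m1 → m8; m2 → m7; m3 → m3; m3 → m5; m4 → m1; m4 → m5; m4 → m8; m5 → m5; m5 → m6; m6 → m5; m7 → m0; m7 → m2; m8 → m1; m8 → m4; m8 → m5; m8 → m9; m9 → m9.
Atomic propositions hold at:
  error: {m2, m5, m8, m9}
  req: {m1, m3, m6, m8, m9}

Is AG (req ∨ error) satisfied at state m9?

Sat(req ∨ error) = {m1, m2, m3, m5, m6, m8, m9}
AG (req ∨ error): greatest fixpoint, start Z0 = {m1, m2, m3, m5, m6, m8, m9}, keep only states in Sat with every successor in Z. Z1 = {m3, m5, m6, m9}; fixed.
Sat(AG (req ∨ error)) = {m3, m5, m6, m9}
m9 ∈ Sat(AG (req ∨ error)) = {m3, m5, m6, m9}, so the formula holds at m9.

Yes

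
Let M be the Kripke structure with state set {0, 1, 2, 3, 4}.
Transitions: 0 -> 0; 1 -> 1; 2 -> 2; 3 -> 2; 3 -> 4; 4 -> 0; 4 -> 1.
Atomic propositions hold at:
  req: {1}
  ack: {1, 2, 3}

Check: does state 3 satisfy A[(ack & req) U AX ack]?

No

Sat(ack & req) = {1}
Sat(AX ack) = {s : every successor in {1, 2, 3}} = {1, 2}
A[(ack & req) U AX ack]: least fixpoint, start Z0 = Sat(AX ack) = {1, 2}, add states in Sat(ack & req) with every successor in Z. Already a fixed point.
Sat(A[(ack & req) U AX ack]) = {1, 2}
3 ∉ Sat(A[(ack & req) U AX ack]) = {1, 2}, so the formula does not hold at 3.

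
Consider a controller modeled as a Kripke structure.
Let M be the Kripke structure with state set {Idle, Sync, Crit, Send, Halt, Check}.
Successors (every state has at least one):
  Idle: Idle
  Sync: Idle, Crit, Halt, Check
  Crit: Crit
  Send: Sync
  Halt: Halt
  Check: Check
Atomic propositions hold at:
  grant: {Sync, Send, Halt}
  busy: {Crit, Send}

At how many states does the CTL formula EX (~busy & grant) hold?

3

Sat(~busy) = {Idle, Sync, Halt, Check}
Sat(~busy & grant) = {Sync, Halt}
Sat(EX (~busy & grant)) = {s : some successor in {Sync, Halt}} = {Sync, Send, Halt}
|Sat(EX (~busy & grant))| = |{Sync, Send, Halt}| = 3.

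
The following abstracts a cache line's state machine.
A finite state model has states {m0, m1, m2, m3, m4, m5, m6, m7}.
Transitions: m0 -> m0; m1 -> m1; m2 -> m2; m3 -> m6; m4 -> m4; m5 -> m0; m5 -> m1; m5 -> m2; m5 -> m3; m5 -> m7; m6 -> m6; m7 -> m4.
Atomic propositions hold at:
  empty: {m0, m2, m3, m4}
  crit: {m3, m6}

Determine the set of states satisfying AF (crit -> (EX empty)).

Sat(EX empty) = {s : some successor in {m0, m2, m3, m4}} = {m0, m2, m4, m5, m7}
Sat(crit -> (EX empty)) = {m0, m1, m2, m4, m5, m7}
AF (crit -> (EX empty)): least fixpoint, start Z0 = {m0, m1, m2, m4, m5, m7}, add states with every successor in Z. Already a fixed point.
Sat(AF (crit -> (EX empty))) = {m0, m1, m2, m4, m5, m7}

{m0, m1, m2, m4, m5, m7}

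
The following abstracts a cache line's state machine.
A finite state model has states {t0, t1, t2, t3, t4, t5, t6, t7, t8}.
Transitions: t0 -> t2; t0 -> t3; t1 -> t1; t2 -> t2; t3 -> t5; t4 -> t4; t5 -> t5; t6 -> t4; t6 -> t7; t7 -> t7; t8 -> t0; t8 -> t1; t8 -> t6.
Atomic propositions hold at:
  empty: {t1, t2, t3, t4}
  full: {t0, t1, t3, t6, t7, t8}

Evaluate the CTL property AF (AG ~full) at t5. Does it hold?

Yes

Sat(~full) = {t2, t4, t5}
AG ~full: greatest fixpoint, start Z0 = {t2, t4, t5}, keep only states in Sat with every successor in Z. Already a fixed point.
Sat(AG ~full) = {t2, t4, t5}
AF (AG ~full): least fixpoint, start Z0 = {t2, t4, t5}, add states with every successor in Z. Z1 = {t2, t3, t4, t5}; Z2 = {t0, t2, t3, t4, t5}; fixed.
Sat(AF (AG ~full)) = {t0, t2, t3, t4, t5}
t5 ∈ Sat(AF (AG ~full)) = {t0, t2, t3, t4, t5}, so the formula holds at t5.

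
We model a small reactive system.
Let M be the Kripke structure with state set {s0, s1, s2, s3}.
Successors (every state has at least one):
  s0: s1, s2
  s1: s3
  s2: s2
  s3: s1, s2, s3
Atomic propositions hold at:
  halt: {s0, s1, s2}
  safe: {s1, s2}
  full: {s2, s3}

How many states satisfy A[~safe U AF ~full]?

2

Sat(~safe) = {s0, s3}
Sat(~full) = {s0, s1}
AF ~full: least fixpoint, start Z0 = {s0, s1}, add states with every successor in Z. Already a fixed point.
Sat(AF ~full) = {s0, s1}
A[~safe U AF ~full]: least fixpoint, start Z0 = Sat(AF ~full) = {s0, s1}, add states in Sat(~safe) with every successor in Z. Already a fixed point.
Sat(A[~safe U AF ~full]) = {s0, s1}
|Sat(A[~safe U AF ~full])| = |{s0, s1}| = 2.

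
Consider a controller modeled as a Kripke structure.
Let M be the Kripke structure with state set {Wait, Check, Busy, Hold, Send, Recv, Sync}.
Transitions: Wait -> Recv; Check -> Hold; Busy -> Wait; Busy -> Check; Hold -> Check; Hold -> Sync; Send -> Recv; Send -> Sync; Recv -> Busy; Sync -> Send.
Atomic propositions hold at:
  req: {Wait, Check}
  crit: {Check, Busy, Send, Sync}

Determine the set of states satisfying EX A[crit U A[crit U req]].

A[crit U req]: least fixpoint, start Z0 = Sat(req) = {Wait, Check}, add states in Sat(crit) with every successor in Z. Z1 = {Wait, Check, Busy}; fixed.
Sat(A[crit U req]) = {Wait, Check, Busy}
A[crit U A[crit U req]]: least fixpoint, start Z0 = Sat(A[crit U req]) = {Wait, Check, Busy}, add states in Sat(crit) with every successor in Z. Already a fixed point.
Sat(A[crit U A[crit U req]]) = {Wait, Check, Busy}
Sat(EX A[crit U A[crit U req]]) = {s : some successor in {Wait, Check, Busy}} = {Busy, Hold, Recv}

{Busy, Hold, Recv}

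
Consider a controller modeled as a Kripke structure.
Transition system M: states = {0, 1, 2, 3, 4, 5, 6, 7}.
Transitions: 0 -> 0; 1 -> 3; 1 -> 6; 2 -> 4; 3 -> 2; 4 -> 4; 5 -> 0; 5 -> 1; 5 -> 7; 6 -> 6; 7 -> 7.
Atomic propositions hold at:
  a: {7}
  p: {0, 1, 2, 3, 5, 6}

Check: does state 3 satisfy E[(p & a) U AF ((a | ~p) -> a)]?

Sat(p & a) = ∅
Sat(~p) = {4, 7}
Sat(a | ~p) = {4, 7}
Sat((a | ~p) -> a) = {0, 1, 2, 3, 5, 6, 7}
AF ((a | ~p) -> a): least fixpoint, start Z0 = {0, 1, 2, 3, 5, 6, 7}, add states with every successor in Z. Already a fixed point.
Sat(AF ((a | ~p) -> a)) = {0, 1, 2, 3, 5, 6, 7}
E[(p & a) U AF ((a | ~p) -> a)]: least fixpoint, start Z0 = Sat(AF ((a | ~p) -> a)) = {0, 1, 2, 3, 5, 6, 7}, add states in Sat(p & a) with some successor in Z. Already a fixed point.
Sat(E[(p & a) U AF ((a | ~p) -> a)]) = {0, 1, 2, 3, 5, 6, 7}
3 ∈ Sat(E[(p & a) U AF ((a | ~p) -> a)]) = {0, 1, 2, 3, 5, 6, 7}, so the formula holds at 3.

Yes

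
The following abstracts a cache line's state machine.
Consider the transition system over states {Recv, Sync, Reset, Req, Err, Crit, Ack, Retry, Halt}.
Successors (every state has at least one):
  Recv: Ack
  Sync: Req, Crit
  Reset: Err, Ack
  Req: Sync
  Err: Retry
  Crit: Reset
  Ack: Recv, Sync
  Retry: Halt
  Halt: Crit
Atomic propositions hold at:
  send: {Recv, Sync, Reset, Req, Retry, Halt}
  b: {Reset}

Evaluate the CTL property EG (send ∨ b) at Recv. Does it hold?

Sat(send ∨ b) = {Recv, Sync, Reset, Req, Retry, Halt}
EG (send ∨ b): greatest fixpoint, start Z0 = {Recv, Sync, Reset, Req, Retry, Halt}, keep only states in Sat with some successor in Z. Z1 = {Sync, Req, Retry}; Z2 = {Sync, Req}; fixed.
Sat(EG (send ∨ b)) = {Sync, Req}
Recv ∉ Sat(EG (send ∨ b)) = {Sync, Req}, so the formula does not hold at Recv.

No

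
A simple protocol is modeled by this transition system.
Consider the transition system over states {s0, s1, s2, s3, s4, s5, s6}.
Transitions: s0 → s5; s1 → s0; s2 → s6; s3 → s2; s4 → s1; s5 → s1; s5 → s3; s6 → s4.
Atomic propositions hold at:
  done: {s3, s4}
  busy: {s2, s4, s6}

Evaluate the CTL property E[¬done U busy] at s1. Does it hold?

Sat(¬done) = {s0, s1, s2, s5, s6}
E[¬done U busy]: least fixpoint, start Z0 = Sat(busy) = {s2, s4, s6}, add states in Sat(¬done) with some successor in Z. Already a fixed point.
Sat(E[¬done U busy]) = {s2, s4, s6}
s1 ∉ Sat(E[¬done U busy]) = {s2, s4, s6}, so the formula does not hold at s1.

No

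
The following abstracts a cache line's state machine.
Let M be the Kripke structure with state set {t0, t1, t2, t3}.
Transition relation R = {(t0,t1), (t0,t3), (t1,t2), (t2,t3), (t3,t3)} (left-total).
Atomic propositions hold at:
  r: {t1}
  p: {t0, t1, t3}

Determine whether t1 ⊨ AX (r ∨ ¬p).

Yes

Sat(¬p) = {t2}
Sat(r ∨ ¬p) = {t1, t2}
Sat(AX (r ∨ ¬p)) = {s : every successor in {t1, t2}} = {t1}
t1 ∈ Sat(AX (r ∨ ¬p)) = {t1}, so the formula holds at t1.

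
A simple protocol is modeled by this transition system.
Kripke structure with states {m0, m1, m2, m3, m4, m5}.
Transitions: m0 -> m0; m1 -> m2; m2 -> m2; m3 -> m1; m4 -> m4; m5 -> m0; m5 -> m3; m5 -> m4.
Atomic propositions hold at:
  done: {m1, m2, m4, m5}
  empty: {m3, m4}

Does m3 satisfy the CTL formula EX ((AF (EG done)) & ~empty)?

EG done: greatest fixpoint, start Z0 = {m1, m2, m4, m5}, keep only states in Sat with some successor in Z. Already a fixed point.
Sat(EG done) = {m1, m2, m4, m5}
AF (EG done): least fixpoint, start Z0 = {m1, m2, m4, m5}, add states with every successor in Z. Z1 = {m1, m2, m3, m4, m5}; fixed.
Sat(AF (EG done)) = {m1, m2, m3, m4, m5}
Sat(~empty) = {m0, m1, m2, m5}
Sat((AF (EG done)) & ~empty) = {m1, m2, m5}
Sat(EX ((AF (EG done)) & ~empty)) = {s : some successor in {m1, m2, m5}} = {m1, m2, m3}
m3 ∈ Sat(EX ((AF (EG done)) & ~empty)) = {m1, m2, m3}, so the formula holds at m3.

Yes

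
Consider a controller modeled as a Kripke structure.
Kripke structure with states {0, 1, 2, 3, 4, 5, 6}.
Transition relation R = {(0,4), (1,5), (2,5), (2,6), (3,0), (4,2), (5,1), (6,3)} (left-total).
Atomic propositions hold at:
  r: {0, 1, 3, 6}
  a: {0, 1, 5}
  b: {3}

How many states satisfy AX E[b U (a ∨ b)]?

4

Sat(a ∨ b) = {0, 1, 3, 5}
E[b U (a ∨ b)]: least fixpoint, start Z0 = Sat((a ∨ b)) = {0, 1, 3, 5}, add states in Sat(b) with some successor in Z. Already a fixed point.
Sat(E[b U (a ∨ b)]) = {0, 1, 3, 5}
Sat(AX E[b U (a ∨ b)]) = {s : every successor in {0, 1, 3, 5}} = {1, 3, 5, 6}
|Sat(AX E[b U (a ∨ b)])| = |{1, 3, 5, 6}| = 4.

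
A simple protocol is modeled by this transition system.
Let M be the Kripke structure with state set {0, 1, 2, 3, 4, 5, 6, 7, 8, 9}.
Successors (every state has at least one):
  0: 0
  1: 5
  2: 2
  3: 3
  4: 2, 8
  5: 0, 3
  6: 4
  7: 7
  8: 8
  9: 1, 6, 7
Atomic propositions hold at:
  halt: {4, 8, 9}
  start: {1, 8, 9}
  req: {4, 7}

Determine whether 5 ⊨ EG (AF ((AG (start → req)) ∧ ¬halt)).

Sat(start → req) = {0, 2, 3, 4, 5, 6, 7}
AG (start → req): greatest fixpoint, start Z0 = {0, 2, 3, 4, 5, 6, 7}, keep only states in Sat with every successor in Z. Z1 = {0, 2, 3, 5, 6, 7}; Z2 = {0, 2, 3, 5, 7}; fixed.
Sat(AG (start → req)) = {0, 2, 3, 5, 7}
Sat(¬halt) = {0, 1, 2, 3, 5, 6, 7}
Sat((AG (start → req)) ∧ ¬halt) = {0, 2, 3, 5, 7}
AF ((AG (start → req)) ∧ ¬halt): least fixpoint, start Z0 = {0, 2, 3, 5, 7}, add states with every successor in Z. Z1 = {0, 1, 2, 3, 5, 7}; fixed.
Sat(AF ((AG (start → req)) ∧ ¬halt)) = {0, 1, 2, 3, 5, 7}
EG (AF ((AG (start → req)) ∧ ¬halt)): greatest fixpoint, start Z0 = {0, 1, 2, 3, 5, 7}, keep only states in Sat with some successor in Z. Already a fixed point.
Sat(EG (AF ((AG (start → req)) ∧ ¬halt))) = {0, 1, 2, 3, 5, 7}
5 ∈ Sat(EG (AF ((AG (start → req)) ∧ ¬halt))) = {0, 1, 2, 3, 5, 7}, so the formula holds at 5.

Yes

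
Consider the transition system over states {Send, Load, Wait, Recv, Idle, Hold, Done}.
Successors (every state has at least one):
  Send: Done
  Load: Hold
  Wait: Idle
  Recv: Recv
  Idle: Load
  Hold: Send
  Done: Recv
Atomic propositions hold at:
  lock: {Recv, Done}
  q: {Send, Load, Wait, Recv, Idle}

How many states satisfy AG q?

AG q: greatest fixpoint, start Z0 = {Send, Load, Wait, Recv, Idle}, keep only states in Sat with every successor in Z. Z1 = {Wait, Recv, Idle}; Z2 = {Wait, Recv}; Z3 = {Recv}; fixed.
Sat(AG q) = {Recv}
|Sat(AG q)| = |{Recv}| = 1.

1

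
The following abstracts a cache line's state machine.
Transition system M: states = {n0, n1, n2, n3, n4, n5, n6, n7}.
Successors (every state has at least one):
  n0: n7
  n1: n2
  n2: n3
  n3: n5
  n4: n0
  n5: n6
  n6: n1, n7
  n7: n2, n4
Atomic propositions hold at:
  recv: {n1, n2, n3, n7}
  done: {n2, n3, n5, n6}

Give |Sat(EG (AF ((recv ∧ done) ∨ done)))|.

5

Sat(recv ∧ done) = {n2, n3}
Sat((recv ∧ done) ∨ done) = {n2, n3, n5, n6}
AF ((recv ∧ done) ∨ done): least fixpoint, start Z0 = {n2, n3, n5, n6}, add states with every successor in Z. Z1 = {n1, n2, n3, n5, n6}; fixed.
Sat(AF ((recv ∧ done) ∨ done)) = {n1, n2, n3, n5, n6}
EG (AF ((recv ∧ done) ∨ done)): greatest fixpoint, start Z0 = {n1, n2, n3, n5, n6}, keep only states in Sat with some successor in Z. Already a fixed point.
Sat(EG (AF ((recv ∧ done) ∨ done))) = {n1, n2, n3, n5, n6}
|Sat(EG (AF ((recv ∧ done) ∨ done)))| = |{n1, n2, n3, n5, n6}| = 5.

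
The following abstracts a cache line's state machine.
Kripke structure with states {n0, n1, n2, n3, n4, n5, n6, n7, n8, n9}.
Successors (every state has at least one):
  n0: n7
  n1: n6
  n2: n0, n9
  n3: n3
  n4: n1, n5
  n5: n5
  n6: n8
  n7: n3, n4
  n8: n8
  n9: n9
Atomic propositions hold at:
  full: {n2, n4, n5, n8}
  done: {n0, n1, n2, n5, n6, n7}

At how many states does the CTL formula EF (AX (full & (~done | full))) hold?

8

Sat(~done) = {n3, n4, n8, n9}
Sat(~done | full) = {n2, n3, n4, n5, n8, n9}
Sat(full & (~done | full)) = {n2, n4, n5, n8}
Sat(AX (full & (~done | full))) = {s : every successor in {n2, n4, n5, n8}} = {n5, n6, n8}
EF (AX (full & (~done | full))): least fixpoint, start Z0 = {n5, n6, n8}, add states with some successor in Z. Z1 = {n1, n4, n5, n6, n8}; Z2 = {n1, n4, n5, n6, n7, n8}; Z3 = {n0, n1, n4, n5, n6, n7, n8}; Z4 = {n0, n1, n2, n4, n5, n6, n7, n8}; fixed.
Sat(EF (AX (full & (~done | full)))) = {n0, n1, n2, n4, n5, n6, n7, n8}
|Sat(EF (AX (full & (~done | full))))| = |{n0, n1, n2, n4, n5, n6, n7, n8}| = 8.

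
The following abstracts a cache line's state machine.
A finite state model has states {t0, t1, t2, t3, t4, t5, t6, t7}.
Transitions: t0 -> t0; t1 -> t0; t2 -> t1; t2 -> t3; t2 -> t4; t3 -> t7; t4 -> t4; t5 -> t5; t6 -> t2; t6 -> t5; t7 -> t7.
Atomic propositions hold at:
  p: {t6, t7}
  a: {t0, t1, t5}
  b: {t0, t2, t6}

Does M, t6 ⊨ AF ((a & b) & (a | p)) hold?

No

Sat(a & b) = {t0}
Sat(a | p) = {t0, t1, t5, t6, t7}
Sat((a & b) & (a | p)) = {t0}
AF ((a & b) & (a | p)): least fixpoint, start Z0 = {t0}, add states with every successor in Z. Z1 = {t0, t1}; fixed.
Sat(AF ((a & b) & (a | p))) = {t0, t1}
t6 ∉ Sat(AF ((a & b) & (a | p))) = {t0, t1}, so the formula does not hold at t6.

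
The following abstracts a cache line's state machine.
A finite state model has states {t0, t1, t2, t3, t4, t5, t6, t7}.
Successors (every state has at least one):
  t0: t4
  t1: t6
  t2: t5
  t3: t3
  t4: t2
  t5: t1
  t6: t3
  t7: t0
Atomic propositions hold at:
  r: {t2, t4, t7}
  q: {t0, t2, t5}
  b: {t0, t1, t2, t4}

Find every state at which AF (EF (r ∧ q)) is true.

{t0, t2, t4, t7}

Sat(r ∧ q) = {t2}
EF (r ∧ q): least fixpoint, start Z0 = {t2}, add states with some successor in Z. Z1 = {t2, t4}; Z2 = {t0, t2, t4}; Z3 = {t0, t2, t4, t7}; fixed.
Sat(EF (r ∧ q)) = {t0, t2, t4, t7}
AF (EF (r ∧ q)): least fixpoint, start Z0 = {t0, t2, t4, t7}, add states with every successor in Z. Already a fixed point.
Sat(AF (EF (r ∧ q))) = {t0, t2, t4, t7}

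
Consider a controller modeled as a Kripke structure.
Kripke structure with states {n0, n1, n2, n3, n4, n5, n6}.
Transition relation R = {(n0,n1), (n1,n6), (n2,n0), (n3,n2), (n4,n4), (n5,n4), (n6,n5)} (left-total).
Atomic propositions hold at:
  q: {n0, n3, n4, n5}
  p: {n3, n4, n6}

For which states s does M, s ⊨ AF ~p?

Sat(~p) = {n0, n1, n2, n5}
AF ~p: least fixpoint, start Z0 = {n0, n1, n2, n5}, add states with every successor in Z. Z1 = {n0, n1, n2, n3, n5, n6}; fixed.
Sat(AF ~p) = {n0, n1, n2, n3, n5, n6}

{n0, n1, n2, n3, n5, n6}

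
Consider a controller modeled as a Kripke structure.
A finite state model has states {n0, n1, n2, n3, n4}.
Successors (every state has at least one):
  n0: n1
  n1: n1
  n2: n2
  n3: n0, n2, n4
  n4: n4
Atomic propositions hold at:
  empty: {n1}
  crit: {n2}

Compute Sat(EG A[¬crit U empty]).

{n0, n1}

Sat(¬crit) = {n0, n1, n3, n4}
A[¬crit U empty]: least fixpoint, start Z0 = Sat(empty) = {n1}, add states in Sat(¬crit) with every successor in Z. Z1 = {n0, n1}; fixed.
Sat(A[¬crit U empty]) = {n0, n1}
EG A[¬crit U empty]: greatest fixpoint, start Z0 = {n0, n1}, keep only states in Sat with some successor in Z. Already a fixed point.
Sat(EG A[¬crit U empty]) = {n0, n1}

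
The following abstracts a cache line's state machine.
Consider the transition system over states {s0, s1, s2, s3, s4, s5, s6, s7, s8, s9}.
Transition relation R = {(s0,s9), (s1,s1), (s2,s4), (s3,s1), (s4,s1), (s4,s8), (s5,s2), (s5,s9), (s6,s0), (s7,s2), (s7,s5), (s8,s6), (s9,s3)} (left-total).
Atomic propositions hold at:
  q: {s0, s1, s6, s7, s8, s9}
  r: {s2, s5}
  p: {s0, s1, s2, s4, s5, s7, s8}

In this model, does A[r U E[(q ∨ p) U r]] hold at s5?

Yes

Sat(q ∨ p) = {s0, s1, s2, s4, s5, s6, s7, s8, s9}
E[(q ∨ p) U r]: least fixpoint, start Z0 = Sat(r) = {s2, s5}, add states in Sat(q ∨ p) with some successor in Z. Z1 = {s2, s5, s7}; fixed.
Sat(E[(q ∨ p) U r]) = {s2, s5, s7}
A[r U E[(q ∨ p) U r]]: least fixpoint, start Z0 = Sat(E[(q ∨ p) U r]) = {s2, s5, s7}, add states in Sat(r) with every successor in Z. Already a fixed point.
Sat(A[r U E[(q ∨ p) U r]]) = {s2, s5, s7}
s5 ∈ Sat(A[r U E[(q ∨ p) U r]]) = {s2, s5, s7}, so the formula holds at s5.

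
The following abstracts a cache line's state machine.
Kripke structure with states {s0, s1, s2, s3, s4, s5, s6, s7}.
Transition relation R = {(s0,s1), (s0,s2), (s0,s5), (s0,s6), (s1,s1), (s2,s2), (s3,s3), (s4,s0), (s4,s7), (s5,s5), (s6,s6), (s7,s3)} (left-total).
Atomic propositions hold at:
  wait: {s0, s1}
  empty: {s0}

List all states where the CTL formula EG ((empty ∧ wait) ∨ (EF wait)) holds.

{s0, s1, s4}

Sat(empty ∧ wait) = {s0}
EF wait: least fixpoint, start Z0 = {s0, s1}, add states with some successor in Z. Z1 = {s0, s1, s4}; fixed.
Sat(EF wait) = {s0, s1, s4}
Sat((empty ∧ wait) ∨ (EF wait)) = {s0, s1, s4}
EG ((empty ∧ wait) ∨ (EF wait)): greatest fixpoint, start Z0 = {s0, s1, s4}, keep only states in Sat with some successor in Z. Already a fixed point.
Sat(EG ((empty ∧ wait) ∨ (EF wait))) = {s0, s1, s4}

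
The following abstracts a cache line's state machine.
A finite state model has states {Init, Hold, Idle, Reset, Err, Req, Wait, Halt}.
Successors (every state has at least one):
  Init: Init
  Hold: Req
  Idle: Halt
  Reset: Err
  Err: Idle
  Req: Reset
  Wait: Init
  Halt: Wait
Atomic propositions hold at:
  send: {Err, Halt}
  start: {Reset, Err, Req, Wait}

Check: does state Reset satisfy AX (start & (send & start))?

Sat(send & start) = {Err}
Sat(start & (send & start)) = {Err}
Sat(AX (start & (send & start))) = {s : every successor in {Err}} = {Reset}
Reset ∈ Sat(AX (start & (send & start))) = {Reset}, so the formula holds at Reset.

Yes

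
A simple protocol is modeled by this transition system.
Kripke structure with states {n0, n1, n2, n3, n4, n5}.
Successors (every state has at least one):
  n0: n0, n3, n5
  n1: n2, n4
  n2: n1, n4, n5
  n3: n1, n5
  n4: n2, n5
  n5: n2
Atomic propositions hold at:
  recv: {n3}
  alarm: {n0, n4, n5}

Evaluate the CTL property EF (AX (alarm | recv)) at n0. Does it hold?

Yes

Sat(alarm | recv) = {n0, n3, n4, n5}
Sat(AX (alarm | recv)) = {s : every successor in {n0, n3, n4, n5}} = {n0}
EF (AX (alarm | recv)): least fixpoint, start Z0 = {n0}, add states with some successor in Z. Already a fixed point.
Sat(EF (AX (alarm | recv))) = {n0}
n0 ∈ Sat(EF (AX (alarm | recv))) = {n0}, so the formula holds at n0.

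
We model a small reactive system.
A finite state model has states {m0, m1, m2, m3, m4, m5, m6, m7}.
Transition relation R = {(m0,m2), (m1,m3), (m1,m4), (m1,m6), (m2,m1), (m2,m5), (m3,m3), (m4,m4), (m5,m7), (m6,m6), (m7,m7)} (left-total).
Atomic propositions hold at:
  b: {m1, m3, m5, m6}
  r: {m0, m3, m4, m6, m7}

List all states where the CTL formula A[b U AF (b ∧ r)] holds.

{m3, m6}

Sat(b ∧ r) = {m3, m6}
AF (b ∧ r): least fixpoint, start Z0 = {m3, m6}, add states with every successor in Z. Already a fixed point.
Sat(AF (b ∧ r)) = {m3, m6}
A[b U AF (b ∧ r)]: least fixpoint, start Z0 = Sat(AF (b ∧ r)) = {m3, m6}, add states in Sat(b) with every successor in Z. Already a fixed point.
Sat(A[b U AF (b ∧ r)]) = {m3, m6}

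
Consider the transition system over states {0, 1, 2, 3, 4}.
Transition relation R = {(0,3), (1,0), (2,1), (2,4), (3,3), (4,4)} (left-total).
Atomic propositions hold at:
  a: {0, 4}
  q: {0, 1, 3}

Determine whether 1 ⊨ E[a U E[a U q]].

Yes

E[a U q]: least fixpoint, start Z0 = Sat(q) = {0, 1, 3}, add states in Sat(a) with some successor in Z. Already a fixed point.
Sat(E[a U q]) = {0, 1, 3}
E[a U E[a U q]]: least fixpoint, start Z0 = Sat(E[a U q]) = {0, 1, 3}, add states in Sat(a) with some successor in Z. Already a fixed point.
Sat(E[a U E[a U q]]) = {0, 1, 3}
1 ∈ Sat(E[a U E[a U q]]) = {0, 1, 3}, so the formula holds at 1.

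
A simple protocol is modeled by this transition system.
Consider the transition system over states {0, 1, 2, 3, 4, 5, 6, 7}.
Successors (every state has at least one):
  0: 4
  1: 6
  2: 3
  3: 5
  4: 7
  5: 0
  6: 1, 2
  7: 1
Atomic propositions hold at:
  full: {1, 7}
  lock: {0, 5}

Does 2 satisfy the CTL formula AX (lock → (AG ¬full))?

Yes

Sat(¬full) = {0, 2, 3, 4, 5, 6}
AG ¬full: greatest fixpoint, start Z0 = {0, 2, 3, 4, 5, 6}, keep only states in Sat with every successor in Z. Z1 = {0, 2, 3, 5}; Z2 = {2, 3, 5}; Z3 = {2, 3}; Z4 = {2}; Z5 = ∅; fixed.
Sat(AG ¬full) = ∅
Sat(lock → (AG ¬full)) = {1, 2, 3, 4, 6, 7}
Sat(AX (lock → (AG ¬full))) = {s : every successor in {1, 2, 3, 4, 6, 7}} = {0, 1, 2, 4, 6, 7}
2 ∈ Sat(AX (lock → (AG ¬full))) = {0, 1, 2, 4, 6, 7}, so the formula holds at 2.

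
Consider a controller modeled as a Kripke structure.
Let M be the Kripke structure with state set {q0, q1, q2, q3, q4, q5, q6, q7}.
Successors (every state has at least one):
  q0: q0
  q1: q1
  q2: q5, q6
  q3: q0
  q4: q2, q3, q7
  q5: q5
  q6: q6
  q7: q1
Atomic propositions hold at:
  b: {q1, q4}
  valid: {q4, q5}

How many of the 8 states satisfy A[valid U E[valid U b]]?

E[valid U b]: least fixpoint, start Z0 = Sat(b) = {q1, q4}, add states in Sat(valid) with some successor in Z. Already a fixed point.
Sat(E[valid U b]) = {q1, q4}
A[valid U E[valid U b]]: least fixpoint, start Z0 = Sat(E[valid U b]) = {q1, q4}, add states in Sat(valid) with every successor in Z. Already a fixed point.
Sat(A[valid U E[valid U b]]) = {q1, q4}
|Sat(A[valid U E[valid U b]])| = |{q1, q4}| = 2.

2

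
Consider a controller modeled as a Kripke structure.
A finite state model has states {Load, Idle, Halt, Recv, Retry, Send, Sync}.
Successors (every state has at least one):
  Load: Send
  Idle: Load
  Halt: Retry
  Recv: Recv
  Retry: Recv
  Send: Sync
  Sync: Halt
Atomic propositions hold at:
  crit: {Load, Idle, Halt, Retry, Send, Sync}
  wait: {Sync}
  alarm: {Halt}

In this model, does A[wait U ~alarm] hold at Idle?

Sat(~alarm) = {Load, Idle, Recv, Retry, Send, Sync}
A[wait U ~alarm]: least fixpoint, start Z0 = Sat(~alarm) = {Load, Idle, Recv, Retry, Send, Sync}, add states in Sat(wait) with every successor in Z. Already a fixed point.
Sat(A[wait U ~alarm]) = {Load, Idle, Recv, Retry, Send, Sync}
Idle ∈ Sat(A[wait U ~alarm]) = {Load, Idle, Recv, Retry, Send, Sync}, so the formula holds at Idle.

Yes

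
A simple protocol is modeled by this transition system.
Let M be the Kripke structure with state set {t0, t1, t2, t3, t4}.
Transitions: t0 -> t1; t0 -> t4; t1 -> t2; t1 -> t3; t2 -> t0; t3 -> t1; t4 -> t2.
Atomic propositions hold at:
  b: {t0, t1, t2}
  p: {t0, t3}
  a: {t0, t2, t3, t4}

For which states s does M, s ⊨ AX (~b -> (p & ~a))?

Sat(~b) = {t3, t4}
Sat(~a) = {t1}
Sat(p & ~a) = ∅
Sat(~b -> (p & ~a)) = {t0, t1, t2}
Sat(AX (~b -> (p & ~a))) = {s : every successor in {t0, t1, t2}} = {t2, t3, t4}

{t2, t3, t4}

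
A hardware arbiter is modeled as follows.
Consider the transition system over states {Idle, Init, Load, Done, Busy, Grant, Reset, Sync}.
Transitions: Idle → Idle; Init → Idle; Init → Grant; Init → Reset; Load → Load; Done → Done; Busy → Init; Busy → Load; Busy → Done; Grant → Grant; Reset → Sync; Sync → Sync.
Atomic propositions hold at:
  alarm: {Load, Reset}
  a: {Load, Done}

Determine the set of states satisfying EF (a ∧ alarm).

Sat(a ∧ alarm) = {Load}
EF (a ∧ alarm): least fixpoint, start Z0 = {Load}, add states with some successor in Z. Z1 = {Load, Busy}; fixed.
Sat(EF (a ∧ alarm)) = {Load, Busy}

{Load, Busy}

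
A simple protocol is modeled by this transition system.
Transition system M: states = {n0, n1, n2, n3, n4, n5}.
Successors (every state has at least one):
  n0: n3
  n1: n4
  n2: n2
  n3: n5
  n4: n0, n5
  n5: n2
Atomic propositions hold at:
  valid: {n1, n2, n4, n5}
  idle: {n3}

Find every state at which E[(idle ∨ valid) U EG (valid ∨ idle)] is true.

{n1, n2, n3, n4, n5}

Sat(idle ∨ valid) = {n1, n2, n3, n4, n5}
Sat(valid ∨ idle) = {n1, n2, n3, n4, n5}
EG (valid ∨ idle): greatest fixpoint, start Z0 = {n1, n2, n3, n4, n5}, keep only states in Sat with some successor in Z. Already a fixed point.
Sat(EG (valid ∨ idle)) = {n1, n2, n3, n4, n5}
E[(idle ∨ valid) U EG (valid ∨ idle)]: least fixpoint, start Z0 = Sat(EG (valid ∨ idle)) = {n1, n2, n3, n4, n5}, add states in Sat(idle ∨ valid) with some successor in Z. Already a fixed point.
Sat(E[(idle ∨ valid) U EG (valid ∨ idle)]) = {n1, n2, n3, n4, n5}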